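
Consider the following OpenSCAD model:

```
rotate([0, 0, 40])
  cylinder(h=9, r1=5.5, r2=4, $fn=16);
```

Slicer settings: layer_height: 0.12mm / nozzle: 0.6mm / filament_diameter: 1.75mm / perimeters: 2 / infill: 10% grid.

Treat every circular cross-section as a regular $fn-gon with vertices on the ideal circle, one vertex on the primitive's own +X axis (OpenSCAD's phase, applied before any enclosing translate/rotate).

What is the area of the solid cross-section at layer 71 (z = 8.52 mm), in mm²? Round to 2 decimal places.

50.96 mm²

At z = 8.52 mm: the cone: at t=0.947 of its height the radius interpolates to r₁+(r₂−r₁)t = 4.080, giving a regular 16-gon of that circumradius (area = (16/2)·4.080²·sin(360°/16) = 50.96 mm²); (whole slice rotated 40° about Z — lengths, areas and connectivity unchanged). Overall, the cross-section is a single solid region. Net area = 50.96 mm².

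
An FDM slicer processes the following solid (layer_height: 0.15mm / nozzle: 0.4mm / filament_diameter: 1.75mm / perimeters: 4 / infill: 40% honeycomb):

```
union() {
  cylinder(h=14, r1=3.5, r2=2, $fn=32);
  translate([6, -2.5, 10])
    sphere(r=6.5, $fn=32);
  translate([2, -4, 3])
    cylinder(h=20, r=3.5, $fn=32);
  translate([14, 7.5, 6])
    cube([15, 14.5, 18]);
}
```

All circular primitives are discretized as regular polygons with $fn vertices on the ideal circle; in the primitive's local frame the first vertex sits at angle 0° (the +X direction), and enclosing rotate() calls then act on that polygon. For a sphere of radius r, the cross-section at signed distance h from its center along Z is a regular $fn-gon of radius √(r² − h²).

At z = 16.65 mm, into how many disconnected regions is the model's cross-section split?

2

At z = 16.65 mm: the cone is absent (z outside [0, 14]); the sphere at (6, -2.5) is not intersected at this z (|z−center|=6.650 > r=6.5); the r=3.5 cylinder at (2, -4) gives a regular 32-gon of circumradius 3.5 (constant along its height); the cube at (14, 7.5) is present — its section is the full 15×14.5 rectangle; Merging all regions: the 2 present regions are separate (no shared area or edge), so areas and boundary lengths simply add and each stays a separate island — 2 connected regions. The result has 2 disconnected regions.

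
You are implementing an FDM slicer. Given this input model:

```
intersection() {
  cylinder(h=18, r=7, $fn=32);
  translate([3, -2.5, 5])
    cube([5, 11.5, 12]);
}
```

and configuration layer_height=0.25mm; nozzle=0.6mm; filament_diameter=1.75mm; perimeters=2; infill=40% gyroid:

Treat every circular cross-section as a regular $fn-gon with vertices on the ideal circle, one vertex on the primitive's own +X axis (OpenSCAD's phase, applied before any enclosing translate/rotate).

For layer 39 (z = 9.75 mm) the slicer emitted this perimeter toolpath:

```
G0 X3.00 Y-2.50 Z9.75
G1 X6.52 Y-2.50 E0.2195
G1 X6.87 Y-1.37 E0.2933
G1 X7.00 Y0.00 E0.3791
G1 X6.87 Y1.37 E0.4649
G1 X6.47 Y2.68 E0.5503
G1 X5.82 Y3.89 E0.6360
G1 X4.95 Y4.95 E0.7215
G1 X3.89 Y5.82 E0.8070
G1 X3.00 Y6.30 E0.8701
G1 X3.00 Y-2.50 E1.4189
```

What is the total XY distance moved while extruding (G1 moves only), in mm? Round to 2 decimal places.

22.75 mm

Sum the Euclidean lengths of each G1 segment: total = 22.75 mm.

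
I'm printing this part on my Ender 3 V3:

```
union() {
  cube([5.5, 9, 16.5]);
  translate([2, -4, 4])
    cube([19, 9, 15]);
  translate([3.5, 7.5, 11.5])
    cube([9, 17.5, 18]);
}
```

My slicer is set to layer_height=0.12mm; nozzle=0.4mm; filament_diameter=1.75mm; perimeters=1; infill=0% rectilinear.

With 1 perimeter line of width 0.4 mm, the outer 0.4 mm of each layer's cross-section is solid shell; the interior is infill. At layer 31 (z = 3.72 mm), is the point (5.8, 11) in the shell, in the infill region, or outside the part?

outside

At z = 3.72 mm: the 5.5×9 cube contributes its full rectangle; the cube at (2, -4) is absent (z outside [4, 19]); the cube at (3.5, 7.5) is absent (z outside [11.5, 29.5]); Combining (union): only the 5.5×9 cube is present, so the union is just that shape — 1 connected region. Overall, the cross-section is a single solid region. The nearest boundary edge runs (5.50, 0.00)→(5.50, 9.00); distance from the point to it = 2.02 mm. The point is not inside any of the regions above, so it lies outside the cross-section (2.02 mm from the nearest boundary).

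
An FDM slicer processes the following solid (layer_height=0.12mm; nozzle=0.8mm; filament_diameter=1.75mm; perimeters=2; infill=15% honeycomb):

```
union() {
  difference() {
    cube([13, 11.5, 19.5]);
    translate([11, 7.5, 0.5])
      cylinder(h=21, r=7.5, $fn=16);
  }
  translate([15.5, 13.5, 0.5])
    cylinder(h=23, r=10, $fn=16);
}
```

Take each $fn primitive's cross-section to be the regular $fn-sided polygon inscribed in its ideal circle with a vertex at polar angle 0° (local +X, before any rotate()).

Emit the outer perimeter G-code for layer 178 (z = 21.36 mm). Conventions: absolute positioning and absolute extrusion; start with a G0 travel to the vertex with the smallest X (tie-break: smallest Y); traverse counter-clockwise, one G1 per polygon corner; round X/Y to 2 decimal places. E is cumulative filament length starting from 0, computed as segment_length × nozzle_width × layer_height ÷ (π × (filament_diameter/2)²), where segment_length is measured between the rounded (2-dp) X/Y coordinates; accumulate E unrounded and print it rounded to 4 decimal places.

G0 X5.50 Y13.50 Z21.36
G1 X6.26 Y9.67 E0.1558
G1 X8.43 Y6.43 E0.3115
G1 X11.67 Y4.26 E0.4671
G1 X15.50 Y3.50 E0.6230
G1 X19.33 Y4.26 E0.7788
G1 X22.57 Y6.43 E0.9345
G1 X24.74 Y9.67 E1.0901
G1 X25.50 Y13.50 E1.2459
G1 X24.74 Y17.33 E1.4018
G1 X22.57 Y20.57 E1.5574
G1 X19.33 Y22.74 E1.7131
G1 X15.50 Y23.50 E1.8689
G1 X11.67 Y22.74 E2.0247
G1 X8.43 Y20.57 E2.1804
G1 X6.26 Y17.33 E2.3360
G1 X5.50 Y13.50 E2.4919

At z = 21.36 mm: the cube does not reach this height (z outside [0, 19.5]); the r=7.5 cylinder at (11, 7.5) contributes a regular 16-gon of circumradius 7.5; After the difference (first − rest): the first operand is absent here, so nothing remains; the r=10 cylinder at (15.5, 13.5) gives a regular 16-gon of circumradius 10 (constant along its height); Merging all regions: only the r=10 cylinder at (15.5, 13.5) is present, so the union is just that shape — 1 connected region. The outline is a single polygon with 16 vertices. Extrusion per mm of travel: 0.8 × 0.12 / (π × 0.875²) = 0.039912. Accumulating E over each segment gives final E = 2.4919.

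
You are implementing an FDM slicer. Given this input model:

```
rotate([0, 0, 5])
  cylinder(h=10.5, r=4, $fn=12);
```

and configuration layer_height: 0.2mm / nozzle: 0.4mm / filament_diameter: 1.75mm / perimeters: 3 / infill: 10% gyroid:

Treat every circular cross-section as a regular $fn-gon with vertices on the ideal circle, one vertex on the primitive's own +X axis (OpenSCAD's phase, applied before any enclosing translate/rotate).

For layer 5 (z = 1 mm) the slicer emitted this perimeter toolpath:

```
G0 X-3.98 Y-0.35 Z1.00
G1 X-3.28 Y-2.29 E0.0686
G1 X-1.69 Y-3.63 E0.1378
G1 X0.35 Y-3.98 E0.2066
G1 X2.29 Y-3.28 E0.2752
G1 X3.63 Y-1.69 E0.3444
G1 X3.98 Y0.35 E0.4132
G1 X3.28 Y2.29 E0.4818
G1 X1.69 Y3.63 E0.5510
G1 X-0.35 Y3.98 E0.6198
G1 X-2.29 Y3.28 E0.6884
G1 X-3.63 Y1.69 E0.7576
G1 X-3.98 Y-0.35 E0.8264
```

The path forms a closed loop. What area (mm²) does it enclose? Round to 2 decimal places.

Apply the shoelace formula to the sequence of (X, Y) vertices; enclosed area = 48.00 mm².

48.00 mm²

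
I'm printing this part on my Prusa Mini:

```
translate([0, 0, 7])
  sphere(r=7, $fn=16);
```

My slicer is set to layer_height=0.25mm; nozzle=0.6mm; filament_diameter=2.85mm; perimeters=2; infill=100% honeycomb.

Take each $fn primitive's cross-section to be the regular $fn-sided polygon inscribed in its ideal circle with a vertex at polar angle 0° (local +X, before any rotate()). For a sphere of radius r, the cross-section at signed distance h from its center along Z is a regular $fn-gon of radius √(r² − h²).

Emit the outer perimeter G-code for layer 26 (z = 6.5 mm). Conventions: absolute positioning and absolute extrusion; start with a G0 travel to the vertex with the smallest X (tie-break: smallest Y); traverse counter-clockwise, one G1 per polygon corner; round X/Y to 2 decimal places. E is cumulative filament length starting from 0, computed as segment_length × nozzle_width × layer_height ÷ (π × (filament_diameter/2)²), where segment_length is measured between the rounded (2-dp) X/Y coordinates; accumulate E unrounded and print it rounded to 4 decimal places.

G0 X-6.98 Y0.00 Z6.50
G1 X-6.45 Y-2.67 E0.0640
G1 X-4.94 Y-4.94 E0.1281
G1 X-2.67 Y-6.45 E0.1922
G1 X0.00 Y-6.98 E0.2562
G1 X2.67 Y-6.45 E0.3202
G1 X4.94 Y-4.94 E0.3843
G1 X6.45 Y-2.67 E0.4484
G1 X6.98 Y0.00 E0.5124
G1 X6.45 Y2.67 E0.5764
G1 X4.94 Y4.94 E0.6406
G1 X2.67 Y6.45 E0.7047
G1 X0.00 Y6.98 E0.7687
G1 X-2.67 Y6.45 E0.8327
G1 X-4.94 Y4.94 E0.8968
G1 X-6.45 Y2.67 E0.9609
G1 X-6.98 Y0.00 E1.0249

At z = 6.5 mm: the sphere: section is a regular 16-gon, circumradius = √(r²−h²) = √(7²−0.5²) = 6.982. The outline is a single polygon with 16 vertices. Extrusion per mm of travel: 0.6 × 0.25 / (π × 1.425²) = 0.023513. Accumulating E over each segment gives final E = 1.0249.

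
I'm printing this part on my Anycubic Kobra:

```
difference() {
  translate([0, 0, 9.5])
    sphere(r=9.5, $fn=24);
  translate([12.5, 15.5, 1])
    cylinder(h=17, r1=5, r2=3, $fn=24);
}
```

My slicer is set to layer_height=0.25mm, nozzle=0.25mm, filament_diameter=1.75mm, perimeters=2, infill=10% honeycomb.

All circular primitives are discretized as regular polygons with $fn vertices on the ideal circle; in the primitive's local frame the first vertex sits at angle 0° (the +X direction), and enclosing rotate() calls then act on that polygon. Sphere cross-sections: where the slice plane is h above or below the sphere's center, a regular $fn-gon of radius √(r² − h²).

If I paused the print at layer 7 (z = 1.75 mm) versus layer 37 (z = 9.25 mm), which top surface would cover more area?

layer 37 (z = 9.25 mm)

Layer 7 (z = 1.75): the r=9.5 sphere contributes a regular 24-gon of circumradius √(9.5²−7.75²) = 5.494 (area = (24/2)·5.494²·sin(360°/24) = 93.76 mm²); the cone at (12.5, 15.5) (r1=5→r2=3) has section circumradius 4.912 here — a regular 24-gon (area = (24/2)·4.912²·sin(360°/24) = 74.93 mm²); Subtracting the remaining from the first: starting from the r=9.5 sphere (93.76 mm²), the cone at (12.5, 15.5) misses the remaining region (no effect) — area = 93.76 mm². So its area = 93.76 mm². Layer 37 (z = 9.25): the r=9.5 sphere slices to a regular 24-gon of circumradius 9.497 (√(r²−h²) with h=0.25 from center) (area = (24/2)·9.497²·sin(360°/24) = 280.11 mm²); the cone at (12.5, 15.5): at t=0.485 of its height the radius interpolates to r₁+(r₂−r₁)t = 4.029, giving a regular 24-gon of that circumradius (area = (24/2)·4.029²·sin(360°/24) = 50.43 mm²); After the difference (first − rest): starting from the r=9.5 sphere (280.11 mm²), the cone at (12.5, 15.5) misses the remaining region (no effect) — area = 280.11 mm². So its area = 280.11 mm². Layer 37 is larger (280.11 vs 93.76 mm²).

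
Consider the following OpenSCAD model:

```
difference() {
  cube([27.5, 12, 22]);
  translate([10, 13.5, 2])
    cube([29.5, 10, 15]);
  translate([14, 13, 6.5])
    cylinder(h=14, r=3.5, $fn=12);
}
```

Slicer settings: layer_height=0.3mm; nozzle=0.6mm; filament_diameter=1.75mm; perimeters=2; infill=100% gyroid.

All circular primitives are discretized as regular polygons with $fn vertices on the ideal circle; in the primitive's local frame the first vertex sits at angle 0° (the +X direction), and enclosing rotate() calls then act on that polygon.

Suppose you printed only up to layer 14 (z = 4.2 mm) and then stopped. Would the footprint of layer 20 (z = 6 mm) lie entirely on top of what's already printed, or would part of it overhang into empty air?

Compare the two slices. At z = 4.2: the cube (footprint 27.5×12) is included at this height (area 330.00 mm²); the 29.5×10 cube at (10, 13.5) contributes its full rectangle (area 295.00 mm²); the cylinder at (14, 13) is absent (z outside [6.5, 20.5]); Taking the first minus the rest: starting from the 27.5×12 cube (330.00 mm²), the 29.5×10 cube at (10, 13.5) misses the remaining region (no effect) — area = 330.00 mm². At z = 6: the cube (footprint 27.5×12) is included at this height (area 330.00 mm²); the cube at (10, 13.5) (footprint 29.5×10) is included at this height (area 295.00 mm²); the cylinder at (14, 13) is not intersected at this z (z outside [6.5, 20.5]); After the difference (first − rest): starting from the 27.5×12 cube (330.00 mm²), the 29.5×10 cube at (10, 13.5) misses the remaining region (no effect) — area = 330.00 mm². Checking containment: the cross-section at z = 6 is a subset of the cross-section at z = 4.2.

entirely on top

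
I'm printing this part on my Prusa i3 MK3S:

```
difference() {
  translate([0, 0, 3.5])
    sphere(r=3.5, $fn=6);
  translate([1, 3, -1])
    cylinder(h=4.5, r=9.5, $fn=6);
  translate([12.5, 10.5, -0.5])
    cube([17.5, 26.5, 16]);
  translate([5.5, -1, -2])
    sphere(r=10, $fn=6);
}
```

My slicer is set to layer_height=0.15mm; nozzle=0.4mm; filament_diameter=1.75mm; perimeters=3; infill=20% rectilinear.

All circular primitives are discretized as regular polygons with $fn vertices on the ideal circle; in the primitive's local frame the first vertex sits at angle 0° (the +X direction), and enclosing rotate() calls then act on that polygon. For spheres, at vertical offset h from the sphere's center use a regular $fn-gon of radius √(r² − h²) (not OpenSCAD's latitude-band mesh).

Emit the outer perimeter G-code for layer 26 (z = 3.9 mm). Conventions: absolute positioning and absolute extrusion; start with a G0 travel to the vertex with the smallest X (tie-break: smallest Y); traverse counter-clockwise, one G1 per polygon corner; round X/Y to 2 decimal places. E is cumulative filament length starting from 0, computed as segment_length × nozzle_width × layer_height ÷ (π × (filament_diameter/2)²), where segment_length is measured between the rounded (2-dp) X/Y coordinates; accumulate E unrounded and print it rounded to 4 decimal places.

G0 X-3.48 Y0.00 Z3.90
G1 X-1.74 Y-3.01 E0.0867
G1 X-1.41 Y-3.01 E0.0950
G1 X-2.57 Y-1.00 E0.1528
G1 X-0.26 Y3.01 E0.2683
G1 X-1.74 Y3.01 E0.3052
G1 X-3.48 Y0.00 E0.3919

At z = 3.9 mm: the r=3.5 sphere slices to a regular 6-gon of circumradius 3.477 (√(r²−h²) with h=0.4 from center); the cylinder at (1, 3) is not intersected at this z (z outside [-1, 3.5]); the cube at (12.5, 10.5) is present — its section is the full 17.5×26.5 rectangle; the sphere at (5.5, -1): section is a regular 6-gon, circumradius = √(r²−h²) = √(10²−5.9²) = 8.074; Subtracting the remaining from the first: starting from the r=3.5 sphere, the 17.5×26.5 cube at (12.5, 10.5) misses the remaining region (no effect); the r=10 sphere at (5.5, -1) partially overlaps it — only the 25.39 mm² overlap (of its 169.37 mm²) is removed, clipping the outline — 1 connected region. The outline is a single polygon with 6 vertices. Extrusion per mm of travel: 0.4 × 0.15 / (π × 0.875²) = 0.024945. Accumulating E over each segment gives final E = 0.3919.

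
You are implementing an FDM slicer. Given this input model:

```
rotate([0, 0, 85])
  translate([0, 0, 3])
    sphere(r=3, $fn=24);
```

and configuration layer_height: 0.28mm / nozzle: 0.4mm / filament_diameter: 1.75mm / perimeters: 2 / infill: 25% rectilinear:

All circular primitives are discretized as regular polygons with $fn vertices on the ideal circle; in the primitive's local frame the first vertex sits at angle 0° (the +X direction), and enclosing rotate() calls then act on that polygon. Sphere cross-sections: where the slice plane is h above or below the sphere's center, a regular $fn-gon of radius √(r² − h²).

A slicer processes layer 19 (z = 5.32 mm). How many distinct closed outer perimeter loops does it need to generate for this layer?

At z = 5.32 mm: the sphere: section is a regular 24-gon, circumradius = √(r²−h²) = √(3²−2.32²) = 1.902; (rotated 85° about Z; rotation is an isometry so areas/perimeters/island counts are preserved). The result has 1 disconnected region.

1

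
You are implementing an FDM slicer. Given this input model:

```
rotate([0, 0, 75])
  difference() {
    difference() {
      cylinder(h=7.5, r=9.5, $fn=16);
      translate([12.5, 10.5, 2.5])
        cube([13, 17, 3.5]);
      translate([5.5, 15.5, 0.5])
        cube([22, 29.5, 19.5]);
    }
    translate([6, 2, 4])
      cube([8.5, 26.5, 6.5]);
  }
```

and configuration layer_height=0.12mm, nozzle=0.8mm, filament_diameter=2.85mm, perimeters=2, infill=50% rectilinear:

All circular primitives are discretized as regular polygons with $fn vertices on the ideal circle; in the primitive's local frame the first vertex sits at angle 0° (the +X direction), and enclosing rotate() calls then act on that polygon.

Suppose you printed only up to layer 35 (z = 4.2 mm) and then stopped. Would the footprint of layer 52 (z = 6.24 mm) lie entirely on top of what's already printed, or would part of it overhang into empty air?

entirely on top

Compare the two slices. At z = 4.2: the r=9.5 cylinder contributes a regular 16-gon of circumradius 9.5 (area = (16/2)·9.500²·sin(360°/16) = 276.30 mm²); the 13×17 cube at (12.5, 10.5) contributes its full rectangle (area 221.00 mm²); the cube at (5.5, 15.5) (footprint 22×29.5) is included at this height (area 649.00 mm²); Subtracting the remaining from the first: starting from the r=9.5 cylinder (276.30 mm²), the 13×17 cube at (12.5, 10.5) misses the remaining region (no effect); the 22×29.5 cube at (5.5, 15.5) misses the remaining region (no effect) — area = 276.30 mm²; the cube at (6, 2) (footprint 8.5×26.5) is included at this height (area 225.25 mm²); Taking the first minus the rest: starting from the result so far (276.30 mm²), the 8.5×26.5 cube at (6, 2) partially overlaps it — only the 10.36 mm² overlap (of its 225.25 mm²) is removed, clipping the outline — area = 265.93 mm²; (rotated 75° about Z; rotation is an isometry so areas/perimeters/island counts are preserved). At z = 6.24: the cylinder: section is a regular 16-gon, circumradius r=9.5 (area = (16/2)·9.500²·sin(360°/16) = 276.30 mm²); the cube at (12.5, 10.5) is absent (z outside [2.5, 6]); the 22×29.5 cube at (5.5, 15.5) contributes its full rectangle (area 649.00 mm²); After the difference (first − rest): starting from the r=9.5 cylinder (276.30 mm²), the 22×29.5 cube at (5.5, 15.5) misses the remaining region (no effect) — area = 276.30 mm²; the cube at (6, 2) is present — its section is the full 8.5×26.5 rectangle (area 225.25 mm²); Taking the first minus the rest: starting from the result so far (276.30 mm²), the 8.5×26.5 cube at (6, 2) partially overlaps it — only the 10.36 mm² overlap (of its 225.25 mm²) is removed, clipping the outline — area = 265.93 mm²; (whole slice rotated 75° about Z — lengths, areas and connectivity unchanged). Checking containment: the cross-section at z = 6.24 is a subset of the cross-section at z = 4.2.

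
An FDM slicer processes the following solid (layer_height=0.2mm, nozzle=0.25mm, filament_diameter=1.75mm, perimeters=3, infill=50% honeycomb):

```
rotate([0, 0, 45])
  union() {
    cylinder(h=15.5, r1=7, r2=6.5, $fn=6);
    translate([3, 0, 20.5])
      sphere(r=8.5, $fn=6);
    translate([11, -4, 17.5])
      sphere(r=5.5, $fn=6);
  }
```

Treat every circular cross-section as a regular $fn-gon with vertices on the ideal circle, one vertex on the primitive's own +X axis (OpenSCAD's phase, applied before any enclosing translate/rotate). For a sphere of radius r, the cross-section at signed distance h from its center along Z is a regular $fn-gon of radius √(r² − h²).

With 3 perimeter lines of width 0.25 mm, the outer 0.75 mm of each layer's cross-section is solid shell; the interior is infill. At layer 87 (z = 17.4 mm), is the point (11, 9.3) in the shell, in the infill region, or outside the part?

At z = 17.4 mm: the cone is not intersected at this z (z outside [0, 15.5]); the r=8.5 sphere at (3, 0) contributes a regular 6-gon of circumradius √(8.5²−3.1²) = 7.915; the r=5.5 sphere at (11, -4) contributes a regular 6-gon of circumradius √(5.5²−0.1²) = 5.499; Taking the union: the regions partially overlap (shared area 18.62 mm²), so overlapping operands fuse into one piece — 1 connected region; (rotated 45° about Z; rotation is an isometry so areas/perimeters/island counts are preserved). Overall, the cross-section is a single solid region. Undo the 45° rotation: the query point maps to (14.354, -1.202) in the un-rotated model frame. The nearest boundary edge runs (13.75, 0.76)→(16.50, -4.00); distance from the point to it = 0.46 mm. The point is inside the cross-section, 0.46 mm from the nearest boundary — within the 0.75 mm shell band (3 × 0.25).

shell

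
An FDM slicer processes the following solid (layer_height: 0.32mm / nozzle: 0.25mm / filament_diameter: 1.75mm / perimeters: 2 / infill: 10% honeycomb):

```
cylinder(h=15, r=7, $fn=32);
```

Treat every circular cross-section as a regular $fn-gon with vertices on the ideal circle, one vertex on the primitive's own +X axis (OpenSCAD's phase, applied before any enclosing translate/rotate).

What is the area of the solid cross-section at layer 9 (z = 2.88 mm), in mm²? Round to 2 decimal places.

At z = 2.88 mm: the cylinder: section is a regular 32-gon, circumradius r=7 (area = (32/2)·7.000²·sin(360°/32) = 152.95 mm²). Overall, the cross-section is a single solid region. Net area = 152.95 mm².

152.95 mm²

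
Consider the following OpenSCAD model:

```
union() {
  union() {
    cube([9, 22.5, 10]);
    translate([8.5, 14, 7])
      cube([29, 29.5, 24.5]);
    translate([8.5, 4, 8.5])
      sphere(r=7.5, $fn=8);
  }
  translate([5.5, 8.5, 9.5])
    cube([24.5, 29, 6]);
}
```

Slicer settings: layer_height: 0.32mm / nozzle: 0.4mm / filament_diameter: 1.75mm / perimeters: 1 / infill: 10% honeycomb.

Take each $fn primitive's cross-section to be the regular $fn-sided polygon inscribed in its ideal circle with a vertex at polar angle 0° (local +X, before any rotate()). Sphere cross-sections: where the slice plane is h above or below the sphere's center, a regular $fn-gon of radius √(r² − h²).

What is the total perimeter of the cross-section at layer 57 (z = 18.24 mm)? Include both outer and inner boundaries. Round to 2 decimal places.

At z = 18.24 mm: the cube is absent (z outside [0, 10]); the cube at (8.5, 14) is present — its section is the full 29×29.5 rectangle (perimeter 117.00 mm); the sphere at (8.5, 4) is not intersected at this z (|z−center|=9.740 > r=7.5); Taking the union: only the 29×29.5 cube at (8.5, 14) is present, so the union is just that shape — boundary = 117.00 mm; the cube at (5.5, 8.5) is absent (z outside [9.5, 15.5]); Taking the union: only the result so far is present, so the union is just that shape — boundary = 117.00 mm. Overall, the cross-section is a single solid region. Total boundary length (outer) = 117.00 mm.

117.00 mm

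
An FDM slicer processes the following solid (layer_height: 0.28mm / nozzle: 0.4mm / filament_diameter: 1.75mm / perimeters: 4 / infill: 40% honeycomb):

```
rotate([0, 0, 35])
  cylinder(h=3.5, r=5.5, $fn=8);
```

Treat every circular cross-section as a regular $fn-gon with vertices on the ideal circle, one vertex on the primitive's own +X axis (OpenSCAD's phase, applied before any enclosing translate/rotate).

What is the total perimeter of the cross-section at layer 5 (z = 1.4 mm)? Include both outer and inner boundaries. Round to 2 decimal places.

33.68 mm

At z = 1.4 mm: the r=5.5 cylinder contributes a regular 8-gon of circumradius 5.5 (perimeter = 2·8·5.500·sin(180°/8) = 33.68 mm); (whole slice rotated 35° about Z — lengths, areas and connectivity unchanged). Overall, the cross-section is a single solid region. Total boundary length (outer) = 33.68 mm.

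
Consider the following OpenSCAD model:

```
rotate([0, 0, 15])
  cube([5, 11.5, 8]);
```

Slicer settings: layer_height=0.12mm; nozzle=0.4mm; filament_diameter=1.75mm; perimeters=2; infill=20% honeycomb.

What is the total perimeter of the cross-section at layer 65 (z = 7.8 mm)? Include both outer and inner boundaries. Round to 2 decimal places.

At z = 7.8 mm: the cube (footprint 5×11.5) is included at this height (perimeter 33.00 mm); (rotated 15° about Z; rotation is an isometry so areas/perimeters/island counts are preserved). Overall, the cross-section is a single solid region. Total boundary length (outer) = 33.00 mm.

33.00 mm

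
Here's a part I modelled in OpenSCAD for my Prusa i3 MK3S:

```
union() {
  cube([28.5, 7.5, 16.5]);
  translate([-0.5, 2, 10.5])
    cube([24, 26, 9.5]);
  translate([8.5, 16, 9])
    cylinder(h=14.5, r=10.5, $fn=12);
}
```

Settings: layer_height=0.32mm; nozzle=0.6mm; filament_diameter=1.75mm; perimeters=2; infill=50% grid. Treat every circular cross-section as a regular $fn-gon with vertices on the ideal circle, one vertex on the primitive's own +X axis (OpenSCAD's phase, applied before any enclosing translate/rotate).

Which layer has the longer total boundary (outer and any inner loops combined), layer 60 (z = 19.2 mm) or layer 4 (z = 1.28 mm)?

layer 60 (z = 19.2 mm)

Layer 60 (z = 19.2): the cube is not intersected at this z (z outside [0, 16.5]); the cube at (-0.5, 2) is present — its section is the full 24×26 rectangle (perimeter 100.00 mm); the cylinder at (8.5, 16): section is a regular 12-gon, circumradius r=10.5 (perimeter = 2·12·10.500·sin(180°/12) = 65.22 mm); Combining (union): the regions partially overlap (shared area 322.38 mm²), so the edge portions inside another operand are dropped and the merged outline is re-measured after clipping — boundary = 100.45 mm. So its perimeter = 100.45 mm. Layer 4 (z = 1.28): the cube (footprint 28.5×7.5) is included at this height (perimeter 72.00 mm); the cube at (-0.5, 2) is not intersected at this z (z outside [10.5, 20]); the cylinder at (8.5, 16) is absent (z outside [9, 23.5]); Combining (union): only the 28.5×7.5 cube is present, so the union is just that shape — boundary = 72.00 mm. So its perimeter = 72.00 mm. Layer 60 is larger (100.45 vs 72.00 mm).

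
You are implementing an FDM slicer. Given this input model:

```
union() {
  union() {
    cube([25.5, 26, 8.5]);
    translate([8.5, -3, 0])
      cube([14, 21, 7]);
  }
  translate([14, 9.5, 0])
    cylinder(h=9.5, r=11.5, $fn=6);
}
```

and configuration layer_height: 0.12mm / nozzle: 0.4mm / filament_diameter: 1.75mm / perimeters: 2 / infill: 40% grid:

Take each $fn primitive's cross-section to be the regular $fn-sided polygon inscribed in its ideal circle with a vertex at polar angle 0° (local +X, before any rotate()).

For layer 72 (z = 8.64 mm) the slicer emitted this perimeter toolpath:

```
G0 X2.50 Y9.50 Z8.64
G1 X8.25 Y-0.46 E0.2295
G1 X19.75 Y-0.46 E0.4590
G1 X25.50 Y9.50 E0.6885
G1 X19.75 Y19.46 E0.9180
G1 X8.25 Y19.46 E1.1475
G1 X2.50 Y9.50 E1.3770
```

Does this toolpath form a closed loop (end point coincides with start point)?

yes

Start point (G0): (2.50, 9.50). End point (last G1): the path returns to the start — closed.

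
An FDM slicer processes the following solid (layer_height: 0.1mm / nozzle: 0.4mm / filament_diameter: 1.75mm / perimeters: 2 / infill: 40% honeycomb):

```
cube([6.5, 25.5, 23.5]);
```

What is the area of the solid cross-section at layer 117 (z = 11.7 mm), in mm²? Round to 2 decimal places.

At z = 11.7 mm: the 6.5×25.5 cube contributes its full rectangle (area 165.75 mm²). Overall, the cross-section is a single solid region. Net area = 165.75 mm².

165.75 mm²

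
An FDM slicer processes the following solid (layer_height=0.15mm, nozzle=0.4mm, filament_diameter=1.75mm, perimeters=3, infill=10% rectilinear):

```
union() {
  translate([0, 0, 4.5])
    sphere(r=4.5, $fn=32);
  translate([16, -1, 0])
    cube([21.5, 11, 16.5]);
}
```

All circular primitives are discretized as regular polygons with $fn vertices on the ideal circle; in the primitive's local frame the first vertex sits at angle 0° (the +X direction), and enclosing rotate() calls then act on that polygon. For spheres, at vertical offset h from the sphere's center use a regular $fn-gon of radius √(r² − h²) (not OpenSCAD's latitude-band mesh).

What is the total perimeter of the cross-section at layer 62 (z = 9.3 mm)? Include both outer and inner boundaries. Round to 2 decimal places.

At z = 9.3 mm: the sphere does not reach this height (|z−center|=4.800 > r=4.5); the 21.5×11 cube at (16, -1) contributes its full rectangle (perimeter 65.00 mm); Combining (union): only the 21.5×11 cube at (16, -1) is present, so the union is just that shape — boundary = 65.00 mm. Overall, the cross-section is a single solid region. Total boundary length (outer) = 65.00 mm.

65.00 mm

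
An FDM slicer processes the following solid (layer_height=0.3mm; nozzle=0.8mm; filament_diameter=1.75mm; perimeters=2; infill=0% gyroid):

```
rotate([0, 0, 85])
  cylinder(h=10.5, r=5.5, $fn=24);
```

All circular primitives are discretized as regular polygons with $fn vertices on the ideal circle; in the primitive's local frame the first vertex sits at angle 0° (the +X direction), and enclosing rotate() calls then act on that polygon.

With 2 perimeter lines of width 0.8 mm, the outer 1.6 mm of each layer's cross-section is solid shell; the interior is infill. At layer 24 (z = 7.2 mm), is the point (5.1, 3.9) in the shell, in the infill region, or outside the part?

outside

At z = 7.2 mm: the r=5.5 cylinder gives a regular 24-gon of circumradius 5.5 (constant along its height); (whole slice rotated 85° about Z — lengths, areas and connectivity unchanged). Overall, the cross-section is a single solid region. Undo the 85° rotation: the query point maps to (4.330, -4.741) in the un-rotated model frame. The nearest boundary edge runs (2.75, -4.76)→(3.89, -3.89); distance from the point to it = 0.94 mm. The point is not inside any of the regions above, so it lies outside the cross-section (0.94 mm from the nearest boundary).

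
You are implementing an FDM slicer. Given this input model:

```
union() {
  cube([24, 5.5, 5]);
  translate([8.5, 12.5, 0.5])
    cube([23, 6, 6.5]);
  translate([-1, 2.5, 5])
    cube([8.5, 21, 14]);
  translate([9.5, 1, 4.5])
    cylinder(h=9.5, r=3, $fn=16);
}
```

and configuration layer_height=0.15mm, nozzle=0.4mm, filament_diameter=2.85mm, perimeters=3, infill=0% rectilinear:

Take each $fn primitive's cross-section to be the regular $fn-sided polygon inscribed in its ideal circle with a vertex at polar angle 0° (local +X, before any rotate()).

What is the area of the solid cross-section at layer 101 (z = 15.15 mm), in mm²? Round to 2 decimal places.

178.50 mm²

At z = 15.15 mm: the cube does not reach this height (z outside [0, 5]); the cube at (8.5, 12.5) is absent (z outside [0.5, 7]); the cube at (-1, 2.5) is present — its section is the full 8.5×21 rectangle (area 178.50 mm²); the cylinder at (9.5, 1) does not reach this height (z outside [4.5, 14]); Merging all regions: only the 8.5×21 cube at (-1, 2.5) is present, so the union is just that shape — area = 178.50 mm². Overall, the cross-section is a single solid region. Net area = 178.50 mm².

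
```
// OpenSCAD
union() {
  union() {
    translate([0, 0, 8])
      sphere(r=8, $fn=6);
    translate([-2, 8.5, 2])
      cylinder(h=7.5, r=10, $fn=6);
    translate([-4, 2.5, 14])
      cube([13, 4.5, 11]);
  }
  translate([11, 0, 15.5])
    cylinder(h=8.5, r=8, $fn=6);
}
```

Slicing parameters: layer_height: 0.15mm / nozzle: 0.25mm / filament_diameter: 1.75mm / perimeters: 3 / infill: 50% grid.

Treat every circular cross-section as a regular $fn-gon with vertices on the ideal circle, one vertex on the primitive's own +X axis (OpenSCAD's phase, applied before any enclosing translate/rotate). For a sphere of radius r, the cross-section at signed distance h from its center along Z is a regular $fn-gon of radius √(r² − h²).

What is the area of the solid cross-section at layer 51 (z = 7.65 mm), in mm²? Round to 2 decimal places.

At z = 7.65 mm: the r=8 sphere slices to a regular 6-gon of circumradius 7.992 (√(r²−h²) with h=0.35 from center) (area = (6/2)·7.992²·sin(360°/6) = 165.96 mm²); the cylinder at (-2, 8.5): section is a regular 6-gon, circumradius r=10 (area = (6/2)·10.000²·sin(360°/6) = 259.81 mm²); the cube at (-4, 2.5) is not intersected at this z (z outside [14, 25]); Combining (union): the regions partially overlap — summed areas 425.77 mm² minus the doubly-counted overlap 73.85 mm² gives 351.92 mm² — area = 351.92 mm²; the cylinder at (11, 0) is not intersected at this z (z outside [15.5, 24]); Merging all regions: only the result so far is present, so the union is just that shape — area = 351.92 mm². Overall, the cross-section is a single solid region. Net area = 351.92 mm².

351.92 mm²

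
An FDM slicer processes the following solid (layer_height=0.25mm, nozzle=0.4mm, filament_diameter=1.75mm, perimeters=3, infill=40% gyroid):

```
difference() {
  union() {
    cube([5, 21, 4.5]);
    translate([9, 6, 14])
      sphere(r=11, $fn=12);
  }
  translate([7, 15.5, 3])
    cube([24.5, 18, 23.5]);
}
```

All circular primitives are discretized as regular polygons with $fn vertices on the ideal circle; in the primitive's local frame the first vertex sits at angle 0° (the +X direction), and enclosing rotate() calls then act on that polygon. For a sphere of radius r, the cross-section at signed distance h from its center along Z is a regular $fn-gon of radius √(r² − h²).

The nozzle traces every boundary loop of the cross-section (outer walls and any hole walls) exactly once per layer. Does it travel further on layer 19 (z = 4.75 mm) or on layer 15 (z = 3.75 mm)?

Layer 19 (z = 4.75): the cube is not intersected at this z (z outside [0, 4.5]); the sphere at (9, 6): section is a regular 12-gon, circumradius = √(r²−h²) = √(11²−9.25²) = 5.953 (perimeter = 2·12·5.953·sin(180°/12) = 36.98 mm); Combining (union): only the r=11 sphere at (9, 6) is present, so the union is just that shape — boundary = 36.98 mm; the cube at (7, 15.5) is present — its section is the full 24.5×18 rectangle (perimeter 85.00 mm); Subtracting the remaining from the first: starting from that combined region, the 24.5×18 cube at (7, 15.5) misses the remaining region (no effect) — boundary = 36.98 mm. So its perimeter = 36.98 mm. Layer 15 (z = 3.75): the cube (footprint 5×21) is included at this height (perimeter 52.00 mm); the r=11 sphere at (9, 6) contributes a regular 12-gon of circumradius √(11²−10.25²) = 3.992 (perimeter = 2·12·3.992·sin(180°/12) = 24.80 mm); Taking the union: the 2 present regions are separate (no shared area or edge), so areas and boundary lengths simply add and each stays a separate island — boundary = 76.80 mm; the cube at (7, 15.5) is present — its section is the full 24.5×18 rectangle (perimeter 85.00 mm); After the difference (first − rest): starting from the result so far, the 24.5×18 cube at (7, 15.5) misses the remaining region (no effect) — boundary = 76.80 mm. So its perimeter = 76.80 mm. Layer 15 is larger (76.80 vs 36.98 mm).

layer 15 (z = 3.75 mm)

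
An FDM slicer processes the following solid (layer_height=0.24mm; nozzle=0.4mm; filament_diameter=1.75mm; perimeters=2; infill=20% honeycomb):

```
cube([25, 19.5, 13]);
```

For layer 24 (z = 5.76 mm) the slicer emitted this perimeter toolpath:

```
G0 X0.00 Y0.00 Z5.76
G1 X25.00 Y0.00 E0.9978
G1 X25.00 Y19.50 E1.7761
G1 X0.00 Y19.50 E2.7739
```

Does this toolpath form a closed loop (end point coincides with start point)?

no

Start point (G0): (0.00, 0.00). End point (last G1): the path does not return to the start — open.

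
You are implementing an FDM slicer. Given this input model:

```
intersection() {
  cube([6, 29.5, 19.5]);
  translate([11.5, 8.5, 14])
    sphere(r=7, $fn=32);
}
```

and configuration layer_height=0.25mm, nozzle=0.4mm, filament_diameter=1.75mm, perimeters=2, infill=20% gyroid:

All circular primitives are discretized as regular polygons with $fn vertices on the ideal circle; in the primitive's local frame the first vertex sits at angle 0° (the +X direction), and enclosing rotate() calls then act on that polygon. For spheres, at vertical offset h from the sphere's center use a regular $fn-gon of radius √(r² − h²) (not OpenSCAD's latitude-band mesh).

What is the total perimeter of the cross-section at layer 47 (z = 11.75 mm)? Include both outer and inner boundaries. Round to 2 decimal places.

At z = 11.75 mm: the cube is present — its section is the full 6×29.5 rectangle (perimeter 71.00 mm); the r=7 sphere at (11.5, 8.5) contributes a regular 32-gon of circumradius √(7²−2.25²) = 6.629 (perimeter = 2·32·6.629·sin(180°/32) = 41.58 mm); Taking the intersection: the r=7 sphere at (11.5, 8.5) partially overlaps the 6×29.5 cube; clipping to the common part keeps 5.50 mm² — boundary = 15.23 mm. Overall, the cross-section is a single solid region. Total boundary length (outer) = 15.23 mm.

15.23 mm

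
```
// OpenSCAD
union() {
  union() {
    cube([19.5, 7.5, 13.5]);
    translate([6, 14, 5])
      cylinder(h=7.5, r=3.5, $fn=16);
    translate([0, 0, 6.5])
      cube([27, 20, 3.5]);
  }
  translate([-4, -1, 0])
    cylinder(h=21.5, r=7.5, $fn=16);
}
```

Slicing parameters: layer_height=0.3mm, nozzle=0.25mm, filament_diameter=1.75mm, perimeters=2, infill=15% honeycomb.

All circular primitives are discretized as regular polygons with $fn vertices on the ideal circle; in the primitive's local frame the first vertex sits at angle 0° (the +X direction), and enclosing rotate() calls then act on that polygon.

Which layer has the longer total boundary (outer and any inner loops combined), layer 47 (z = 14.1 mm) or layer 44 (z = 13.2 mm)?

Layer 47 (z = 14.1): the cube is not intersected at this z (z outside [0, 13.5]); the cylinder at (6, 14) is not intersected at this z (z outside [5, 12.5]); the cube does not reach this height (z outside [6.5, 10]); Merging all regions: nothing is present at this height; the cylinder at (-4, -1): section is a regular 16-gon, circumradius r=7.5 (perimeter = 2·16·7.500·sin(180°/16) = 46.82 mm); Taking the union: only the r=7.5 cylinder at (-4, -1) is present, so the union is just that shape — boundary = 46.82 mm. So its perimeter = 46.82 mm. Layer 44 (z = 13.2): the cube (footprint 19.5×7.5) is included at this height (perimeter 54.00 mm); the cylinder at (6, 14) is absent (z outside [5, 12.5]); the cube is absent (z outside [6.5, 10]); Taking the union: only the 19.5×7.5 cube is present, so the union is just that shape — boundary = 54.00 mm; the cylinder at (-4, -1): section is a regular 16-gon, circumradius r=7.5 (perimeter = 2·16·7.500·sin(180°/16) = 46.82 mm); Combining (union): the regions partially overlap (shared area 11.54 mm²), so the edge portions inside another operand are dropped and the merged outline is re-measured after clipping — boundary = 85.95 mm. So its perimeter = 85.95 mm. Layer 44 is larger (85.95 vs 46.82 mm).

layer 44 (z = 13.2 mm)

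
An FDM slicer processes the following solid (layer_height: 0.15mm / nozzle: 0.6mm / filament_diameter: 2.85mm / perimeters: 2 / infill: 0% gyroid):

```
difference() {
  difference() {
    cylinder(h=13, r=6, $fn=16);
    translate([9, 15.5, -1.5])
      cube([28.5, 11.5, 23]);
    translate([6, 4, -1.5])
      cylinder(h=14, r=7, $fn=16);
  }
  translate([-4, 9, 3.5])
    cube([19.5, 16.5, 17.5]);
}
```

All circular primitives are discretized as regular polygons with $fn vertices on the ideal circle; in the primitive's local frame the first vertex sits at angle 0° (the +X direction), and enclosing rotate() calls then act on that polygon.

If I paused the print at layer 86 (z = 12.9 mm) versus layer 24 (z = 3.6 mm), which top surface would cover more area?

layer 86 (z = 12.9 mm)

Layer 86 (z = 12.9): the r=6 cylinder gives a regular 16-gon of circumradius 6 (constant along its height) (area = (16/2)·6.000²·sin(360°/16) = 110.21 mm²); the cube at (9, 15.5) (footprint 28.5×11.5) is included at this height (area 327.75 mm²); the cylinder at (6, 4) does not reach this height (z outside [-1.5, 12.5]); Subtracting the remaining from the first: starting from the r=6 cylinder (110.21 mm²), the 28.5×11.5 cube at (9, 15.5) misses the remaining region (no effect) — area = 110.21 mm²; the 19.5×16.5 cube at (-4, 9) contributes its full rectangle (area 321.75 mm²); Taking the first minus the rest: starting from the result so far (110.21 mm²), the 19.5×16.5 cube at (-4, 9) misses the remaining region (no effect) — area = 110.21 mm². So its area = 110.21 mm². Layer 24 (z = 3.6): the cylinder: section is a regular 16-gon, circumradius r=6 (area = (16/2)·6.000²·sin(360°/16) = 110.21 mm²); the cube at (9, 15.5) is present — its section is the full 28.5×11.5 rectangle (area 327.75 mm²); the cylinder at (6, 4): section is a regular 16-gon, circumradius r=7 (area = (16/2)·7.000²·sin(360°/16) = 150.01 mm²); After the difference (first − rest): starting from the r=6 cylinder (110.21 mm²), the 28.5×11.5 cube at (9, 15.5) misses the remaining region (no effect); the r=7 cylinder at (6, 4) partially overlaps it — only the 41.68 mm² overlap (of its 150.01 mm²) is removed, clipping the outline — area = 68.53 mm²; the cube at (-4, 9) is present — its section is the full 19.5×16.5 rectangle (area 321.75 mm²); After the difference (first − rest): starting from the result so far (68.53 mm²), the 19.5×16.5 cube at (-4, 9) misses the remaining region (no effect) — area = 68.53 mm². So its area = 68.53 mm². Layer 86 is larger (110.21 vs 68.53 mm²).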